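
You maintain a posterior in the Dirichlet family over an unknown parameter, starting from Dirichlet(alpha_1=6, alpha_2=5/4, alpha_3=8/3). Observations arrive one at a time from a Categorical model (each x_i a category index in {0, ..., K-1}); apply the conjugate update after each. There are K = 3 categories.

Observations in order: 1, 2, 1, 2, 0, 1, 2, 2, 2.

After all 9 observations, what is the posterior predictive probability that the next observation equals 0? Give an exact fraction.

84/227

obs 1: x=1 → posterior Dirichlet(6, 9/4, 8/3)
obs 2: x=2 → posterior Dirichlet(6, 9/4, 11/3)
obs 3: x=1 → posterior Dirichlet(6, 13/4, 11/3)
obs 4: x=2 → posterior Dirichlet(6, 13/4, 14/3)
obs 5: x=0 → posterior Dirichlet(7, 13/4, 14/3)
obs 6: x=1 → posterior Dirichlet(7, 17/4, 14/3)
obs 7: x=2 → posterior Dirichlet(7, 17/4, 17/3)
obs 8: x=2 → posterior Dirichlet(7, 17/4, 20/3)
obs 9: x=2 → posterior Dirichlet(7, 17/4, 23/3)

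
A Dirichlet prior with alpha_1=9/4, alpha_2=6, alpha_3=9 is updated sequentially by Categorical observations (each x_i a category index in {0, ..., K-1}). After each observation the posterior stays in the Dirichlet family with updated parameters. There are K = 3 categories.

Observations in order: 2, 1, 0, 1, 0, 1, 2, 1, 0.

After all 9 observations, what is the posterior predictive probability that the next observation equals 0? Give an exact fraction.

1/5

obs 1: x=2 → posterior Dirichlet(9/4, 6, 10)
obs 2: x=1 → posterior Dirichlet(9/4, 7, 10)
obs 3: x=0 → posterior Dirichlet(13/4, 7, 10)
obs 4: x=1 → posterior Dirichlet(13/4, 8, 10)
obs 5: x=0 → posterior Dirichlet(17/4, 8, 10)
obs 6: x=1 → posterior Dirichlet(17/4, 9, 10)
obs 7: x=2 → posterior Dirichlet(17/4, 9, 11)
obs 8: x=1 → posterior Dirichlet(17/4, 10, 11)
obs 9: x=0 → posterior Dirichlet(21/4, 10, 11)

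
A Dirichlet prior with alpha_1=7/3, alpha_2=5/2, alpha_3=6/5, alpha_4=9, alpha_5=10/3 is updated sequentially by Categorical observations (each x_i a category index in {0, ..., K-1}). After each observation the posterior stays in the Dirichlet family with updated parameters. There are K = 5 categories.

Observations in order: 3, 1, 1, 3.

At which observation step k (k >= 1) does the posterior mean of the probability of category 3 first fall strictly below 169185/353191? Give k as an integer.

k = 3

obs 1: x=3 → posterior Dirichlet(7/3, 5/2, 6/5, 10, 10/3)
obs 2: x=1 → posterior Dirichlet(7/3, 7/2, 6/5, 10, 10/3)
obs 3: x=1 → posterior Dirichlet(7/3, 9/2, 6/5, 10, 10/3)
obs 4: x=3 → posterior Dirichlet(7/3, 9/2, 6/5, 11, 10/3)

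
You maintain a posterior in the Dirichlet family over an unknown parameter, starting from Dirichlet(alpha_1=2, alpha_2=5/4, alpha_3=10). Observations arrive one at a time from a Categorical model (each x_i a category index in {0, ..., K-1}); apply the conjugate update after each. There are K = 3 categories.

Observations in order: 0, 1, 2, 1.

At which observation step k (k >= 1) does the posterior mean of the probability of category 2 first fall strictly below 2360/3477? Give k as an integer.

k = 2

obs 1: x=0 → posterior Dirichlet(3, 5/4, 10)
obs 2: x=1 → posterior Dirichlet(3, 9/4, 10)
obs 3: x=2 → posterior Dirichlet(3, 9/4, 11)
obs 4: x=1 → posterior Dirichlet(3, 13/4, 11)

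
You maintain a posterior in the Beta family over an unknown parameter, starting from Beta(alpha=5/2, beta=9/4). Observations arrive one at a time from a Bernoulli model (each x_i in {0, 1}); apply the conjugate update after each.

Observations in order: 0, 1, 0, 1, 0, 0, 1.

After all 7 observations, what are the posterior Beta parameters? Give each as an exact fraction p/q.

alpha=11/2, beta=25/4

obs 1: x=0 → posterior Beta(5/2, 13/4)
obs 2: x=1 → posterior Beta(7/2, 13/4)
obs 3: x=0 → posterior Beta(7/2, 17/4)
obs 4: x=1 → posterior Beta(9/2, 17/4)
obs 5: x=0 → posterior Beta(9/2, 21/4)
obs 6: x=0 → posterior Beta(9/2, 25/4)
obs 7: x=1 → posterior Beta(11/2, 25/4)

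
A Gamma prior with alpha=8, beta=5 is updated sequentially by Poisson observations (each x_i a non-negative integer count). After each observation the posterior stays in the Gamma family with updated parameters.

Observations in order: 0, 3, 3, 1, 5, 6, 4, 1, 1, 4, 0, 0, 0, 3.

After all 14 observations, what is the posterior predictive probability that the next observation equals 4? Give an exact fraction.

832409333058164994082636650699544682477256546070050147/8796093022208000000000000000000000000000000000000000000

obs 1: x=0 → posterior Gamma(8, 6)
obs 2: x=3 → posterior Gamma(11, 7)
obs 3: x=3 → posterior Gamma(14, 8)
obs 4: x=1 → posterior Gamma(15, 9)
obs 5: x=5 → posterior Gamma(20, 10)
obs 6: x=6 → posterior Gamma(26, 11)
obs 7: x=4 → posterior Gamma(30, 12)
obs 8: x=1 → posterior Gamma(31, 13)
obs 9: x=1 → posterior Gamma(32, 14)
obs 10: x=4 → posterior Gamma(36, 15)
obs 11: x=0 → posterior Gamma(36, 16)
obs 12: x=0 → posterior Gamma(36, 17)
obs 13: x=0 → posterior Gamma(36, 18)
obs 14: x=3 → posterior Gamma(39, 19)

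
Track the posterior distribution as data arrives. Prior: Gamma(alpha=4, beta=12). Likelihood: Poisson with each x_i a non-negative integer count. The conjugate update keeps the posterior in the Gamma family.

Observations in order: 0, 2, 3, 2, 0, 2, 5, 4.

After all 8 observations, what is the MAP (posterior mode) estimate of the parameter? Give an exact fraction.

21/20

obs 1: x=0 → posterior Gamma(4, 13)
obs 2: x=2 → posterior Gamma(6, 14)
obs 3: x=3 → posterior Gamma(9, 15)
obs 4: x=2 → posterior Gamma(11, 16)
obs 5: x=0 → posterior Gamma(11, 17)
obs 6: x=2 → posterior Gamma(13, 18)
obs 7: x=5 → posterior Gamma(18, 19)
obs 8: x=4 → posterior Gamma(22, 20)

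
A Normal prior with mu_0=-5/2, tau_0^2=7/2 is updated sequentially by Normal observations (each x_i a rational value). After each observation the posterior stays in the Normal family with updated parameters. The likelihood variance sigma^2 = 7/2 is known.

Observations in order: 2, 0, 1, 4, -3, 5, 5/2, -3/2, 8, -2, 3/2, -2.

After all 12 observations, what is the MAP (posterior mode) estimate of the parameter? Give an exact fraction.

obs 1: x=2 → posterior Normal(-1/4, 7/4)
obs 2: x=0 → posterior Normal(-1/6, 7/6)
obs 3: x=1 → posterior Normal(1/8, 7/8)
obs 4: x=4 → posterior Normal(9/10, 7/10)
obs 5: x=-3 → posterior Normal(1/4, 7/12)
obs 6: x=5 → posterior Normal(13/14, 1/2)
obs 7: x=5/2 → posterior Normal(9/8, 7/16)
obs 8: x=-3/2 → posterior Normal(5/6, 7/18)
obs 9: x=8 → posterior Normal(31/20, 7/20)
obs 10: x=-2 → posterior Normal(27/22, 7/22)
obs 11: x=3/2 → posterior Normal(5/4, 7/24)
obs 12: x=-2 → posterior Normal(1, 7/26)

1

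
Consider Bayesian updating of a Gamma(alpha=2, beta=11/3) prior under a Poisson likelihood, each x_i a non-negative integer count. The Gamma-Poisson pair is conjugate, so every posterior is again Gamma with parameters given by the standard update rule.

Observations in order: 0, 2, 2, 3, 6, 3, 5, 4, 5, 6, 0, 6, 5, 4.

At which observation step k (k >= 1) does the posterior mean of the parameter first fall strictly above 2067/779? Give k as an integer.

k = 10

obs 1: x=0 → posterior Gamma(2, 14/3)
obs 2: x=2 → posterior Gamma(4, 17/3)
obs 3: x=2 → posterior Gamma(6, 20/3)
obs 4: x=3 → posterior Gamma(9, 23/3)
obs 5: x=6 → posterior Gamma(15, 26/3)
obs 6: x=3 → posterior Gamma(18, 29/3)
obs 7: x=5 → posterior Gamma(23, 32/3)
obs 8: x=4 → posterior Gamma(27, 35/3)
obs 9: x=5 → posterior Gamma(32, 38/3)
obs 10: x=6 → posterior Gamma(38, 41/3)
obs 11: x=0 → posterior Gamma(38, 44/3)
obs 12: x=6 → posterior Gamma(44, 47/3)
obs 13: x=5 → posterior Gamma(49, 50/3)
obs 14: x=4 → posterior Gamma(53, 53/3)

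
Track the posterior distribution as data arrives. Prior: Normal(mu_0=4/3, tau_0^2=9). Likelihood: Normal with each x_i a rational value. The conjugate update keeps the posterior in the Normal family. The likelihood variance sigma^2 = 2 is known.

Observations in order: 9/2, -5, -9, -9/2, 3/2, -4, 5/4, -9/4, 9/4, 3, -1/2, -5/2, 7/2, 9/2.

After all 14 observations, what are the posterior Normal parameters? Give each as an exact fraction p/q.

mu_0=-751/1536, tau_0^2=9/64

obs 1: x=9/2 → posterior Normal(259/66, 18/11)
obs 2: x=-5 → posterior Normal(-11/120, 9/10)
obs 3: x=-9 → posterior Normal(-497/174, 18/29)
obs 4: x=-9/2 → posterior Normal(-185/57, 9/19)
obs 5: x=3/2 → posterior Normal(-659/282, 18/47)
obs 6: x=-4 → posterior Normal(-125/48, 9/28)
obs 7: x=5/4 → posterior Normal(-323/156, 18/65)
obs 8: x=-9/4 → posterior Normal(-929/444, 9/37)
obs 9: x=9/4 → posterior Normal(-1615/996, 18/83)
obs 10: x=3 → posterior Normal(-1291/1104, 9/46)
obs 11: x=-1/2 → posterior Normal(-1345/1212, 18/101)
obs 12: x=-5/2 → posterior Normal(-323/264, 9/55)
obs 13: x=7/2 → posterior Normal(-1237/1428, 18/119)
obs 14: x=9/2 → posterior Normal(-751/1536, 9/64)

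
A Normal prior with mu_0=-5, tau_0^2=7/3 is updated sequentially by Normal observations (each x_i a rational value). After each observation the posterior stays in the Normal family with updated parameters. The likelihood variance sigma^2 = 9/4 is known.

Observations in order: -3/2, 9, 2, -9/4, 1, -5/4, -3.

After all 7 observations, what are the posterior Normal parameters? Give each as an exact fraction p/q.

obs 1: x=-3/2 → posterior Normal(-177/55, 63/55)
obs 2: x=9 → posterior Normal(75/83, 63/83)
obs 3: x=2 → posterior Normal(131/111, 21/37)
obs 4: x=-9/4 → posterior Normal(68/139, 63/139)
obs 5: x=1 → posterior Normal(96/167, 63/167)
obs 6: x=-5/4 → posterior Normal(61/195, 21/65)
obs 7: x=-3 → posterior Normal(-23/223, 63/223)

mu_0=-23/223, tau_0^2=63/223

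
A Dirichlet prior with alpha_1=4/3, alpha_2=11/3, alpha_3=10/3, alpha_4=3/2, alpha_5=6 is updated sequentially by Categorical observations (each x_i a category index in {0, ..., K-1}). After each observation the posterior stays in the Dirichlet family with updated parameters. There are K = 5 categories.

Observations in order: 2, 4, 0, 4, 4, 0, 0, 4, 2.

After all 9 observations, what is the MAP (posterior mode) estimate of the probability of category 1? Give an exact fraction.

16/119

obs 1: x=2 → posterior Dirichlet(4/3, 11/3, 13/3, 3/2, 6)
obs 2: x=4 → posterior Dirichlet(4/3, 11/3, 13/3, 3/2, 7)
obs 3: x=0 → posterior Dirichlet(7/3, 11/3, 13/3, 3/2, 7)
obs 4: x=4 → posterior Dirichlet(7/3, 11/3, 13/3, 3/2, 8)
obs 5: x=4 → posterior Dirichlet(7/3, 11/3, 13/3, 3/2, 9)
obs 6: x=0 → posterior Dirichlet(10/3, 11/3, 13/3, 3/2, 9)
obs 7: x=0 → posterior Dirichlet(13/3, 11/3, 13/3, 3/2, 9)
obs 8: x=4 → posterior Dirichlet(13/3, 11/3, 13/3, 3/2, 10)
obs 9: x=2 → posterior Dirichlet(13/3, 11/3, 16/3, 3/2, 10)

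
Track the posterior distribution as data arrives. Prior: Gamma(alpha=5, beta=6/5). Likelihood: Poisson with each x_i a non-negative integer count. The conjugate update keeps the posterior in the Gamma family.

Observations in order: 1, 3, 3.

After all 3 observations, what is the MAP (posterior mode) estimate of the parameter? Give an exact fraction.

obs 1: x=1 → posterior Gamma(6, 11/5)
obs 2: x=3 → posterior Gamma(9, 16/5)
obs 3: x=3 → posterior Gamma(12, 21/5)

55/21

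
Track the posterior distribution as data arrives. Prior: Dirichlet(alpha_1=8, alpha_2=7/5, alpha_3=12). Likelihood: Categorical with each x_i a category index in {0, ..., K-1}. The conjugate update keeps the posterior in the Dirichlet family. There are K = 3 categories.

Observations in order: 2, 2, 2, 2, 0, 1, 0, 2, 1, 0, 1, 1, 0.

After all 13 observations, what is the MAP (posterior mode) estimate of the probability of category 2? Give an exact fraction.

obs 1: x=2 → posterior Dirichlet(8, 7/5, 13)
obs 2: x=2 → posterior Dirichlet(8, 7/5, 14)
obs 3: x=2 → posterior Dirichlet(8, 7/5, 15)
obs 4: x=2 → posterior Dirichlet(8, 7/5, 16)
obs 5: x=0 → posterior Dirichlet(9, 7/5, 16)
obs 6: x=1 → posterior Dirichlet(9, 12/5, 16)
obs 7: x=0 → posterior Dirichlet(10, 12/5, 16)
obs 8: x=2 → posterior Dirichlet(10, 12/5, 17)
obs 9: x=1 → posterior Dirichlet(10, 17/5, 17)
obs 10: x=0 → posterior Dirichlet(11, 17/5, 17)
obs 11: x=1 → posterior Dirichlet(11, 22/5, 17)
obs 12: x=1 → posterior Dirichlet(11, 27/5, 17)
obs 13: x=0 → posterior Dirichlet(12, 27/5, 17)

80/157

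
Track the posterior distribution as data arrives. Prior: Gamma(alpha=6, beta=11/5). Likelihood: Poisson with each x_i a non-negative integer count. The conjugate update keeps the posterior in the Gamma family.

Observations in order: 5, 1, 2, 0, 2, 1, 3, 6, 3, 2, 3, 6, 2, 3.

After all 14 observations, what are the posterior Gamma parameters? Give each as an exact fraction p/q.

obs 1: x=5 → posterior Gamma(11, 16/5)
obs 2: x=1 → posterior Gamma(12, 21/5)
obs 3: x=2 → posterior Gamma(14, 26/5)
obs 4: x=0 → posterior Gamma(14, 31/5)
obs 5: x=2 → posterior Gamma(16, 36/5)
obs 6: x=1 → posterior Gamma(17, 41/5)
obs 7: x=3 → posterior Gamma(20, 46/5)
obs 8: x=6 → posterior Gamma(26, 51/5)
obs 9: x=3 → posterior Gamma(29, 56/5)
obs 10: x=2 → posterior Gamma(31, 61/5)
obs 11: x=3 → posterior Gamma(34, 66/5)
obs 12: x=6 → posterior Gamma(40, 71/5)
obs 13: x=2 → posterior Gamma(42, 76/5)
obs 14: x=3 → posterior Gamma(45, 81/5)

alpha=45, beta=81/5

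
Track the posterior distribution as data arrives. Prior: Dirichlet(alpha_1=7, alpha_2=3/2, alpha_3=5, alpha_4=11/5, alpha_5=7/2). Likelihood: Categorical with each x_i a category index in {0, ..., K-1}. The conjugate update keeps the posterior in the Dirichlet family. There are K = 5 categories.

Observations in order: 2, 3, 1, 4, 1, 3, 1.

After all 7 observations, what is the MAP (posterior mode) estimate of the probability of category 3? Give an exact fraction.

obs 1: x=2 → posterior Dirichlet(7, 3/2, 6, 11/5, 7/2)
obs 2: x=3 → posterior Dirichlet(7, 3/2, 6, 16/5, 7/2)
obs 3: x=1 → posterior Dirichlet(7, 5/2, 6, 16/5, 7/2)
obs 4: x=4 → posterior Dirichlet(7, 5/2, 6, 16/5, 9/2)
obs 5: x=1 → posterior Dirichlet(7, 7/2, 6, 16/5, 9/2)
obs 6: x=3 → posterior Dirichlet(7, 7/2, 6, 21/5, 9/2)
obs 7: x=1 → posterior Dirichlet(7, 9/2, 6, 21/5, 9/2)

8/53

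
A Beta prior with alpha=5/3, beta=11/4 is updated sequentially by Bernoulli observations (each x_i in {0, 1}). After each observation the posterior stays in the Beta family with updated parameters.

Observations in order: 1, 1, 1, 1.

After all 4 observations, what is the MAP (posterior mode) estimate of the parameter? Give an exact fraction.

8/11

obs 1: x=1 → posterior Beta(8/3, 11/4)
obs 2: x=1 → posterior Beta(11/3, 11/4)
obs 3: x=1 → posterior Beta(14/3, 11/4)
obs 4: x=1 → posterior Beta(17/3, 11/4)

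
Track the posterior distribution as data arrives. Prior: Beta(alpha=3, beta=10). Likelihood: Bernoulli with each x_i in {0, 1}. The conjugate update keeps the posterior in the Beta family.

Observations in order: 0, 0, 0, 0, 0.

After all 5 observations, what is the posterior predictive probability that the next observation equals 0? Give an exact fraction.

5/6

obs 1: x=0 → posterior Beta(3, 11)
obs 2: x=0 → posterior Beta(3, 12)
obs 3: x=0 → posterior Beta(3, 13)
obs 4: x=0 → posterior Beta(3, 14)
obs 5: x=0 → posterior Beta(3, 15)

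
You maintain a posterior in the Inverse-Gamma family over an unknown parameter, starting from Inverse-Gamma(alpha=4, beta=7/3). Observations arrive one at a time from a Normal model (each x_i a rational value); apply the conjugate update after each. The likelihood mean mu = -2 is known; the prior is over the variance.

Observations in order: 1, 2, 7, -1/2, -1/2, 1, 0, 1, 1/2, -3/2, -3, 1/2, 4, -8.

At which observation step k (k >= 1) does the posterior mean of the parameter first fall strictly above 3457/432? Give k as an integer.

k = 3

obs 1: x=1 → posterior Inverse-Gamma(9/2, 41/6)
obs 2: x=2 → posterior Inverse-Gamma(5, 89/6)
obs 3: x=7 → posterior Inverse-Gamma(11/2, 166/3)
obs 4: x=-1/2 → posterior Inverse-Gamma(6, 1355/24)
obs 5: x=-1/2 → posterior Inverse-Gamma(13/2, 691/12)
obs 6: x=1 → posterior Inverse-Gamma(7, 745/12)
obs 7: x=0 → posterior Inverse-Gamma(15/2, 769/12)
obs 8: x=1 → posterior Inverse-Gamma(8, 823/12)
obs 9: x=1/2 → posterior Inverse-Gamma(17/2, 1721/24)
obs 10: x=-3/2 → posterior Inverse-Gamma(9, 431/6)
obs 11: x=-3 → posterior Inverse-Gamma(19/2, 217/3)
obs 12: x=1/2 → posterior Inverse-Gamma(10, 1811/24)
obs 13: x=4 → posterior Inverse-Gamma(21/2, 2243/24)
obs 14: x=-8 → posterior Inverse-Gamma(11, 2675/24)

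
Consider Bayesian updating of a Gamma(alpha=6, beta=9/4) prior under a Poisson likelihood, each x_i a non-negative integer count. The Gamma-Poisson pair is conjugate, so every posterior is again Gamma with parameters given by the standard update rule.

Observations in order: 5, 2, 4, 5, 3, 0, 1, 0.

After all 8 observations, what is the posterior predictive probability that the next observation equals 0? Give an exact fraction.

855815749912862575413504094141988390921041/9627762271801640538770319521427154541015625

obs 1: x=5 → posterior Gamma(11, 13/4)
obs 2: x=2 → posterior Gamma(13, 17/4)
obs 3: x=4 → posterior Gamma(17, 21/4)
obs 4: x=5 → posterior Gamma(22, 25/4)
obs 5: x=3 → posterior Gamma(25, 29/4)
obs 6: x=0 → posterior Gamma(25, 33/4)
obs 7: x=1 → posterior Gamma(26, 37/4)
obs 8: x=0 → posterior Gamma(26, 41/4)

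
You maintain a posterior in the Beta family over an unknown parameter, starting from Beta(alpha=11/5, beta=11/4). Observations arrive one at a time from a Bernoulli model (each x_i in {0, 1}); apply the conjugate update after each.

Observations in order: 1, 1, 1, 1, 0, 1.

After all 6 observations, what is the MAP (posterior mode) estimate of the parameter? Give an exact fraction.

124/179

obs 1: x=1 → posterior Beta(16/5, 11/4)
obs 2: x=1 → posterior Beta(21/5, 11/4)
obs 3: x=1 → posterior Beta(26/5, 11/4)
obs 4: x=1 → posterior Beta(31/5, 11/4)
obs 5: x=0 → posterior Beta(31/5, 15/4)
obs 6: x=1 → posterior Beta(36/5, 15/4)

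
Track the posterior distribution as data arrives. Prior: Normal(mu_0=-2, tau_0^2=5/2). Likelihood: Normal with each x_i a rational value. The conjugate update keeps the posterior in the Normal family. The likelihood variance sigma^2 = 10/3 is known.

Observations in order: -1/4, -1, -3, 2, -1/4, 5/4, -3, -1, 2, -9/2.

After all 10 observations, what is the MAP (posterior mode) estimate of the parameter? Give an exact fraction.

obs 1: x=-1/4 → posterior Normal(-5/4, 10/7)
obs 2: x=-1 → posterior Normal(-47/40, 1)
obs 3: x=-3 → posterior Normal(-83/52, 10/13)
obs 4: x=2 → posterior Normal(-59/64, 5/8)
obs 5: x=-1/4 → posterior Normal(-31/38, 10/19)
obs 6: x=5/4 → posterior Normal(-47/88, 5/11)
obs 7: x=-3 → posterior Normal(-83/100, 2/5)
obs 8: x=-1 → posterior Normal(-95/112, 5/14)
obs 9: x=2 → posterior Normal(-71/124, 10/31)
obs 10: x=-9/2 → posterior Normal(-125/136, 5/17)

-125/136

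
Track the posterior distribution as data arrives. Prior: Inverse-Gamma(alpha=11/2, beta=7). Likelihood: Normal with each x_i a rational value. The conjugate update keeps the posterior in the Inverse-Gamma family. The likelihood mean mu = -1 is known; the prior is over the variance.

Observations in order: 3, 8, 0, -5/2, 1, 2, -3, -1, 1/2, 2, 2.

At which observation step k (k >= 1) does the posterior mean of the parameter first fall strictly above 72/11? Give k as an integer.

obs 1: x=3 → posterior Inverse-Gamma(6, 15)
obs 2: x=8 → posterior Inverse-Gamma(13/2, 111/2)
obs 3: x=0 → posterior Inverse-Gamma(7, 56)
obs 4: x=-5/2 → posterior Inverse-Gamma(15/2, 457/8)
obs 5: x=1 → posterior Inverse-Gamma(8, 473/8)
obs 6: x=2 → posterior Inverse-Gamma(17/2, 509/8)
obs 7: x=-3 → posterior Inverse-Gamma(9, 525/8)
obs 8: x=-1 → posterior Inverse-Gamma(19/2, 525/8)
obs 9: x=1/2 → posterior Inverse-Gamma(10, 267/4)
obs 10: x=2 → posterior Inverse-Gamma(21/2, 285/4)
obs 11: x=2 → posterior Inverse-Gamma(11, 303/4)

k = 2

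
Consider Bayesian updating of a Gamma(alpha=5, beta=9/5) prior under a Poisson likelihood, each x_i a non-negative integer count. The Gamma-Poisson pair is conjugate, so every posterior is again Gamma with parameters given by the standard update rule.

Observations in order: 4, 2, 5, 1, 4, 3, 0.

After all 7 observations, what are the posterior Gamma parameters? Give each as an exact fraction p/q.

obs 1: x=4 → posterior Gamma(9, 14/5)
obs 2: x=2 → posterior Gamma(11, 19/5)
obs 3: x=5 → posterior Gamma(16, 24/5)
obs 4: x=1 → posterior Gamma(17, 29/5)
obs 5: x=4 → posterior Gamma(21, 34/5)
obs 6: x=3 → posterior Gamma(24, 39/5)
obs 7: x=0 → posterior Gamma(24, 44/5)

alpha=24, beta=44/5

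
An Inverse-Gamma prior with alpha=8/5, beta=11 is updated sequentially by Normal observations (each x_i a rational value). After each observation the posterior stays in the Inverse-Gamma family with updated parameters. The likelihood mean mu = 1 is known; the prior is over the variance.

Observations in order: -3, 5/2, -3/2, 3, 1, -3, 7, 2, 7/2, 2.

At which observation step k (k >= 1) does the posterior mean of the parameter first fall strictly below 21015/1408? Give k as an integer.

k = 2

obs 1: x=-3 → posterior Inverse-Gamma(21/10, 19)
obs 2: x=5/2 → posterior Inverse-Gamma(13/5, 161/8)
obs 3: x=-3/2 → posterior Inverse-Gamma(31/10, 93/4)
obs 4: x=3 → posterior Inverse-Gamma(18/5, 101/4)
obs 5: x=1 → posterior Inverse-Gamma(41/10, 101/4)
obs 6: x=-3 → posterior Inverse-Gamma(23/5, 133/4)
obs 7: x=7 → posterior Inverse-Gamma(51/10, 205/4)
obs 8: x=2 → posterior Inverse-Gamma(28/5, 207/4)
obs 9: x=7/2 → posterior Inverse-Gamma(61/10, 439/8)
obs 10: x=2 → posterior Inverse-Gamma(33/5, 443/8)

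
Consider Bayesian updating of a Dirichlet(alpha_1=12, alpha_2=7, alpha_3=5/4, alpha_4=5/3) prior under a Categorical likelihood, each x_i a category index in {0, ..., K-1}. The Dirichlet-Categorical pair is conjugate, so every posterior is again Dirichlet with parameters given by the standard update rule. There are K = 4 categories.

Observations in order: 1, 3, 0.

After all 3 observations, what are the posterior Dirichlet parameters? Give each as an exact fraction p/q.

alpha_1=13, alpha_2=8, alpha_3=5/4, alpha_4=8/3

obs 1: x=1 → posterior Dirichlet(12, 8, 5/4, 5/3)
obs 2: x=3 → posterior Dirichlet(12, 8, 5/4, 8/3)
obs 3: x=0 → posterior Dirichlet(13, 8, 5/4, 8/3)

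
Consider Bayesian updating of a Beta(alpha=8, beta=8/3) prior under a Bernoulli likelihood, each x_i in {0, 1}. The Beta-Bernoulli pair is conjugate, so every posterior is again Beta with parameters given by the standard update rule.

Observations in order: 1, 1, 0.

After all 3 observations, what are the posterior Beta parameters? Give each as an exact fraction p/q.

obs 1: x=1 → posterior Beta(9, 8/3)
obs 2: x=1 → posterior Beta(10, 8/3)
obs 3: x=0 → posterior Beta(10, 11/3)

alpha=10, beta=11/3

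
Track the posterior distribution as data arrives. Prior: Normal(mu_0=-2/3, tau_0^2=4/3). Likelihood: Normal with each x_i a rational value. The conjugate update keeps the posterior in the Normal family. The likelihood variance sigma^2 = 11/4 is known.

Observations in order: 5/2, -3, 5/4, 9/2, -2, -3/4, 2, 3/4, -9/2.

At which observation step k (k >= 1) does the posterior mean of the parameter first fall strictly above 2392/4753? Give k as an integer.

obs 1: x=5/2 → posterior Normal(18/49, 44/49)
obs 2: x=-3 → posterior Normal(-6/13, 44/65)
obs 3: x=5/4 → posterior Normal(-10/81, 44/81)
obs 4: x=9/2 → posterior Normal(62/97, 44/97)
obs 5: x=-2 → posterior Normal(30/113, 44/113)
obs 6: x=-3/4 → posterior Normal(6/43, 44/129)
obs 7: x=2 → posterior Normal(10/29, 44/145)
obs 8: x=3/4 → posterior Normal(62/161, 44/161)
obs 9: x=-9/2 → posterior Normal(-10/177, 44/177)

k = 4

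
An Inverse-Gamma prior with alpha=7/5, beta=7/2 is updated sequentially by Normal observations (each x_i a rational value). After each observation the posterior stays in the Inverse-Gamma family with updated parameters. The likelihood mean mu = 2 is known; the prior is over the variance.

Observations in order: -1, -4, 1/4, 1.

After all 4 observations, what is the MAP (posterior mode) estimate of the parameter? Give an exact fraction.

4485/704

obs 1: x=-1 → posterior Inverse-Gamma(19/10, 8)
obs 2: x=-4 → posterior Inverse-Gamma(12/5, 26)
obs 3: x=1/4 → posterior Inverse-Gamma(29/10, 881/32)
obs 4: x=1 → posterior Inverse-Gamma(17/5, 897/32)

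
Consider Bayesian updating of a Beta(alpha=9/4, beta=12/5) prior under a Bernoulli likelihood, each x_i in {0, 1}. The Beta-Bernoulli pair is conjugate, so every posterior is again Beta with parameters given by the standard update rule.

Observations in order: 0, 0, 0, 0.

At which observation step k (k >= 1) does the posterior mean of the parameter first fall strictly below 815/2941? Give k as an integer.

obs 1: x=0 → posterior Beta(9/4, 17/5)
obs 2: x=0 → posterior Beta(9/4, 22/5)
obs 3: x=0 → posterior Beta(9/4, 27/5)
obs 4: x=0 → posterior Beta(9/4, 32/5)

k = 4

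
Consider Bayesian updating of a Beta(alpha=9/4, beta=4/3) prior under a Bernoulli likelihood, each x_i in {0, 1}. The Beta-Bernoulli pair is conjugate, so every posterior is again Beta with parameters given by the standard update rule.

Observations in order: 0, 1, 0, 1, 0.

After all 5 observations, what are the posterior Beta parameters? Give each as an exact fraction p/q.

alpha=17/4, beta=13/3

obs 1: x=0 → posterior Beta(9/4, 7/3)
obs 2: x=1 → posterior Beta(13/4, 7/3)
obs 3: x=0 → posterior Beta(13/4, 10/3)
obs 4: x=1 → posterior Beta(17/4, 10/3)
obs 5: x=0 → posterior Beta(17/4, 13/3)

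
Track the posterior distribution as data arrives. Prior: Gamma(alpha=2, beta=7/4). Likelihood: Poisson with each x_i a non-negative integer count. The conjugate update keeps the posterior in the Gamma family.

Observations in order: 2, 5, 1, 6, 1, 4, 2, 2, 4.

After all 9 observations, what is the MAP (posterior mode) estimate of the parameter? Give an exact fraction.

obs 1: x=2 → posterior Gamma(4, 11/4)
obs 2: x=5 → posterior Gamma(9, 15/4)
obs 3: x=1 → posterior Gamma(10, 19/4)
obs 4: x=6 → posterior Gamma(16, 23/4)
obs 5: x=1 → posterior Gamma(17, 27/4)
obs 6: x=4 → posterior Gamma(21, 31/4)
obs 7: x=2 → posterior Gamma(23, 35/4)
obs 8: x=2 → posterior Gamma(25, 39/4)
obs 9: x=4 → posterior Gamma(29, 43/4)

112/43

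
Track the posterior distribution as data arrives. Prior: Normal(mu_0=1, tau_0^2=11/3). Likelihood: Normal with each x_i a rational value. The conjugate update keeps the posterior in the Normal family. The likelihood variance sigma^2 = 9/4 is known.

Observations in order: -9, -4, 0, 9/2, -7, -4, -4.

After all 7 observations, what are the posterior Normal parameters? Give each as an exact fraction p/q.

obs 1: x=-9 → posterior Normal(-369/71, 99/71)
obs 2: x=-4 → posterior Normal(-109/23, 99/115)
obs 3: x=0 → posterior Normal(-545/159, 33/53)
obs 4: x=9/2 → posterior Normal(-347/203, 99/203)
obs 5: x=-7 → posterior Normal(-655/247, 99/247)
obs 6: x=-4 → posterior Normal(-277/97, 33/97)
obs 7: x=-4 → posterior Normal(-1007/335, 99/335)

mu_0=-1007/335, tau_0^2=99/335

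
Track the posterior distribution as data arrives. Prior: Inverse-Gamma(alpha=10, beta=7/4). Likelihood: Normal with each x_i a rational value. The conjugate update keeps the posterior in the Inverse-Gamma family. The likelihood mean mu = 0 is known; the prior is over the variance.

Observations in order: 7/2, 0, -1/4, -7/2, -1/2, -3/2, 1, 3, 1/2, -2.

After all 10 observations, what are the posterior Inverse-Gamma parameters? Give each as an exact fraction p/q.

obs 1: x=7/2 → posterior Inverse-Gamma(21/2, 63/8)
obs 2: x=0 → posterior Inverse-Gamma(11, 63/8)
obs 3: x=-1/4 → posterior Inverse-Gamma(23/2, 253/32)
obs 4: x=-7/2 → posterior Inverse-Gamma(12, 449/32)
obs 5: x=-1/2 → posterior Inverse-Gamma(25/2, 453/32)
obs 6: x=-3/2 → posterior Inverse-Gamma(13, 489/32)
obs 7: x=1 → posterior Inverse-Gamma(27/2, 505/32)
obs 8: x=3 → posterior Inverse-Gamma(14, 649/32)
obs 9: x=1/2 → posterior Inverse-Gamma(29/2, 653/32)
obs 10: x=-2 → posterior Inverse-Gamma(15, 717/32)

alpha=15, beta=717/32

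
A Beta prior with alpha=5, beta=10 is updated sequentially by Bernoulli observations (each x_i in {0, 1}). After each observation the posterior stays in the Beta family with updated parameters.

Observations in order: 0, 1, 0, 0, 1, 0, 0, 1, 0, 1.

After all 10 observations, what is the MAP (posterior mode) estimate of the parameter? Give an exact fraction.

obs 1: x=0 → posterior Beta(5, 11)
obs 2: x=1 → posterior Beta(6, 11)
obs 3: x=0 → posterior Beta(6, 12)
obs 4: x=0 → posterior Beta(6, 13)
obs 5: x=1 → posterior Beta(7, 13)
obs 6: x=0 → posterior Beta(7, 14)
obs 7: x=0 → posterior Beta(7, 15)
obs 8: x=1 → posterior Beta(8, 15)
obs 9: x=0 → posterior Beta(8, 16)
obs 10: x=1 → posterior Beta(9, 16)

8/23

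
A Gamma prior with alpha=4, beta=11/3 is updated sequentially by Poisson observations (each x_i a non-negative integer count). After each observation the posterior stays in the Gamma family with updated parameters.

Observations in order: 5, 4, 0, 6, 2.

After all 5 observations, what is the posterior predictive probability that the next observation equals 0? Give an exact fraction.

obs 1: x=5 → posterior Gamma(9, 14/3)
obs 2: x=4 → posterior Gamma(13, 17/3)
obs 3: x=0 → posterior Gamma(13, 20/3)
obs 4: x=6 → posterior Gamma(19, 23/3)
obs 5: x=2 → posterior Gamma(21, 26/3)

518131871275444637960845131776/5132842708382182842735812571629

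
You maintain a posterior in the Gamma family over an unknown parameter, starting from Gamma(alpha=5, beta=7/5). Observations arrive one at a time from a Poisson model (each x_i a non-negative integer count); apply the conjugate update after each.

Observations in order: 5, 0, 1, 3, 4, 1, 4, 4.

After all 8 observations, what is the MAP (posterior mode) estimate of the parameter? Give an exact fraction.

130/47

obs 1: x=5 → posterior Gamma(10, 12/5)
obs 2: x=0 → posterior Gamma(10, 17/5)
obs 3: x=1 → posterior Gamma(11, 22/5)
obs 4: x=3 → posterior Gamma(14, 27/5)
obs 5: x=4 → posterior Gamma(18, 32/5)
obs 6: x=1 → posterior Gamma(19, 37/5)
obs 7: x=4 → posterior Gamma(23, 42/5)
obs 8: x=4 → posterior Gamma(27, 47/5)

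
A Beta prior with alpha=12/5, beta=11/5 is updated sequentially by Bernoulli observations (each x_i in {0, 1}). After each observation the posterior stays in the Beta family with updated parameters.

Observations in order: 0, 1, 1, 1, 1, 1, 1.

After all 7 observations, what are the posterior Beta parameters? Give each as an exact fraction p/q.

alpha=42/5, beta=16/5

obs 1: x=0 → posterior Beta(12/5, 16/5)
obs 2: x=1 → posterior Beta(17/5, 16/5)
obs 3: x=1 → posterior Beta(22/5, 16/5)
obs 4: x=1 → posterior Beta(27/5, 16/5)
obs 5: x=1 → posterior Beta(32/5, 16/5)
obs 6: x=1 → posterior Beta(37/5, 16/5)
obs 7: x=1 → posterior Beta(42/5, 16/5)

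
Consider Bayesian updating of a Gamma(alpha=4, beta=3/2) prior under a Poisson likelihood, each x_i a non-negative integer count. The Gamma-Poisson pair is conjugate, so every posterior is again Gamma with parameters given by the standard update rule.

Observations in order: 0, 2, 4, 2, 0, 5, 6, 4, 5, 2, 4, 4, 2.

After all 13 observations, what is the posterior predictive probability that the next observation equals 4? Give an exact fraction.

obs 1: x=0 → posterior Gamma(4, 5/2)
obs 2: x=2 → posterior Gamma(6, 7/2)
obs 3: x=4 → posterior Gamma(10, 9/2)
obs 4: x=2 → posterior Gamma(12, 11/2)
obs 5: x=0 → posterior Gamma(12, 13/2)
obs 6: x=5 → posterior Gamma(17, 15/2)
obs 7: x=6 → posterior Gamma(23, 17/2)
obs 8: x=4 → posterior Gamma(27, 19/2)
obs 9: x=5 → posterior Gamma(32, 21/2)
obs 10: x=2 → posterior Gamma(34, 23/2)
obs 11: x=4 → posterior Gamma(38, 25/2)
obs 12: x=4 → posterior Gamma(42, 27/2)
obs 13: x=2 → posterior Gamma(44, 29/2)

63232671177721069773523189003812424701726948665030418586455132291641040/384911869886326803597351844737651131424133495862387386084832227353008641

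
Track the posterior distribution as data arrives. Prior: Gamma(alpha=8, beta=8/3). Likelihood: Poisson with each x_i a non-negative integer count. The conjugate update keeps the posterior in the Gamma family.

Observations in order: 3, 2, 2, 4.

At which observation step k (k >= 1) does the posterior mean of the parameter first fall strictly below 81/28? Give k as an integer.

obs 1: x=3 → posterior Gamma(11, 11/3)
obs 2: x=2 → posterior Gamma(13, 14/3)
obs 3: x=2 → posterior Gamma(15, 17/3)
obs 4: x=4 → posterior Gamma(19, 20/3)

k = 2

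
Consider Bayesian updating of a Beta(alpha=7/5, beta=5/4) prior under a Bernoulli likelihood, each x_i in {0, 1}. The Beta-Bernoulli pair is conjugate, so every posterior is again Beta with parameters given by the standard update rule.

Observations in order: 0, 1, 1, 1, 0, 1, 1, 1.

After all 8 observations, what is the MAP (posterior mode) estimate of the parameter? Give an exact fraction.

128/173

obs 1: x=0 → posterior Beta(7/5, 9/4)
obs 2: x=1 → posterior Beta(12/5, 9/4)
obs 3: x=1 → posterior Beta(17/5, 9/4)
obs 4: x=1 → posterior Beta(22/5, 9/4)
obs 5: x=0 → posterior Beta(22/5, 13/4)
obs 6: x=1 → posterior Beta(27/5, 13/4)
obs 7: x=1 → posterior Beta(32/5, 13/4)
obs 8: x=1 → posterior Beta(37/5, 13/4)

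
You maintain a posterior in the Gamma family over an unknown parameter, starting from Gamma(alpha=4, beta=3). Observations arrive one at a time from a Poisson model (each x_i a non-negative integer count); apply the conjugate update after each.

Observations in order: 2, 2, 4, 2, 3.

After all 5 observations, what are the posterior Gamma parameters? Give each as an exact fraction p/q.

alpha=17, beta=8

obs 1: x=2 → posterior Gamma(6, 4)
obs 2: x=2 → posterior Gamma(8, 5)
obs 3: x=4 → posterior Gamma(12, 6)
obs 4: x=2 → posterior Gamma(14, 7)
obs 5: x=3 → posterior Gamma(17, 8)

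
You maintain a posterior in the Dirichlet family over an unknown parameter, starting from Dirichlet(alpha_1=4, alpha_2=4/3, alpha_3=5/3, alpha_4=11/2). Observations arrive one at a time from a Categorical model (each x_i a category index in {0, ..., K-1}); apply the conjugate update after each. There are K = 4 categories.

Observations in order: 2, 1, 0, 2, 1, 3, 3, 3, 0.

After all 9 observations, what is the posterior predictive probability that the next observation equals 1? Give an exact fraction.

20/129

obs 1: x=2 → posterior Dirichlet(4, 4/3, 8/3, 11/2)
obs 2: x=1 → posterior Dirichlet(4, 7/3, 8/3, 11/2)
obs 3: x=0 → posterior Dirichlet(5, 7/3, 8/3, 11/2)
obs 4: x=2 → posterior Dirichlet(5, 7/3, 11/3, 11/2)
obs 5: x=1 → posterior Dirichlet(5, 10/3, 11/3, 11/2)
obs 6: x=3 → posterior Dirichlet(5, 10/3, 11/3, 13/2)
obs 7: x=3 → posterior Dirichlet(5, 10/3, 11/3, 15/2)
obs 8: x=3 → posterior Dirichlet(5, 10/3, 11/3, 17/2)
obs 9: x=0 → posterior Dirichlet(6, 10/3, 11/3, 17/2)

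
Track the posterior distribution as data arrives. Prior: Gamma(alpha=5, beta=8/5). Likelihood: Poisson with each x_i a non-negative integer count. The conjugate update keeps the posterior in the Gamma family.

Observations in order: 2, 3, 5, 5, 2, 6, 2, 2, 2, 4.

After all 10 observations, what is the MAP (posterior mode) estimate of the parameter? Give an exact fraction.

185/58

obs 1: x=2 → posterior Gamma(7, 13/5)
obs 2: x=3 → posterior Gamma(10, 18/5)
obs 3: x=5 → posterior Gamma(15, 23/5)
obs 4: x=5 → posterior Gamma(20, 28/5)
obs 5: x=2 → posterior Gamma(22, 33/5)
obs 6: x=6 → posterior Gamma(28, 38/5)
obs 7: x=2 → posterior Gamma(30, 43/5)
obs 8: x=2 → posterior Gamma(32, 48/5)
obs 9: x=2 → posterior Gamma(34, 53/5)
obs 10: x=4 → posterior Gamma(38, 58/5)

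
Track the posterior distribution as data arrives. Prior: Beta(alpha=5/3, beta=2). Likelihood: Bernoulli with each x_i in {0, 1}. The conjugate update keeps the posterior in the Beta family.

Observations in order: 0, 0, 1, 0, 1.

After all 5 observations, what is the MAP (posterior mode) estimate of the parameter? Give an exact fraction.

2/5

obs 1: x=0 → posterior Beta(5/3, 3)
obs 2: x=0 → posterior Beta(5/3, 4)
obs 3: x=1 → posterior Beta(8/3, 4)
obs 4: x=0 → posterior Beta(8/3, 5)
obs 5: x=1 → posterior Beta(11/3, 5)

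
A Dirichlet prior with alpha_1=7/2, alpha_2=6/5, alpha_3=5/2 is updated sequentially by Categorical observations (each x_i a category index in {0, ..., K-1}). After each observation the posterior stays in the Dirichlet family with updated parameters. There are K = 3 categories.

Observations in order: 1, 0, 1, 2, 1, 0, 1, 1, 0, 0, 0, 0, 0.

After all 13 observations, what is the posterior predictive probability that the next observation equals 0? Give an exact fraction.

105/202

obs 1: x=1 → posterior Dirichlet(7/2, 11/5, 5/2)
obs 2: x=0 → posterior Dirichlet(9/2, 11/5, 5/2)
obs 3: x=1 → posterior Dirichlet(9/2, 16/5, 5/2)
obs 4: x=2 → posterior Dirichlet(9/2, 16/5, 7/2)
obs 5: x=1 → posterior Dirichlet(9/2, 21/5, 7/2)
obs 6: x=0 → posterior Dirichlet(11/2, 21/5, 7/2)
obs 7: x=1 → posterior Dirichlet(11/2, 26/5, 7/2)
obs 8: x=1 → posterior Dirichlet(11/2, 31/5, 7/2)
obs 9: x=0 → posterior Dirichlet(13/2, 31/5, 7/2)
obs 10: x=0 → posterior Dirichlet(15/2, 31/5, 7/2)
obs 11: x=0 → posterior Dirichlet(17/2, 31/5, 7/2)
obs 12: x=0 → posterior Dirichlet(19/2, 31/5, 7/2)
obs 13: x=0 → posterior Dirichlet(21/2, 31/5, 7/2)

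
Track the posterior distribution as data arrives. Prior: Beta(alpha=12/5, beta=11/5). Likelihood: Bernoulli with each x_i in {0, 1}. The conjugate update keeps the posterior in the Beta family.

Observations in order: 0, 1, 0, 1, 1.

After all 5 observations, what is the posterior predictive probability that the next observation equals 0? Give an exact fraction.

obs 1: x=0 → posterior Beta(12/5, 16/5)
obs 2: x=1 → posterior Beta(17/5, 16/5)
obs 3: x=0 → posterior Beta(17/5, 21/5)
obs 4: x=1 → posterior Beta(22/5, 21/5)
obs 5: x=1 → posterior Beta(27/5, 21/5)

7/16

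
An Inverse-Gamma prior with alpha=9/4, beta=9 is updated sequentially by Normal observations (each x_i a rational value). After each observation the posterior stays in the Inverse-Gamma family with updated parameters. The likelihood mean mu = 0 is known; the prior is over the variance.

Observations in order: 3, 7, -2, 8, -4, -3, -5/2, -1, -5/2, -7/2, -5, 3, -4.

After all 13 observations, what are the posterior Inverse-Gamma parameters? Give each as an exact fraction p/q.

alpha=35/4, beta=979/8

obs 1: x=3 → posterior Inverse-Gamma(11/4, 27/2)
obs 2: x=7 → posterior Inverse-Gamma(13/4, 38)
obs 3: x=-2 → posterior Inverse-Gamma(15/4, 40)
obs 4: x=8 → posterior Inverse-Gamma(17/4, 72)
obs 5: x=-4 → posterior Inverse-Gamma(19/4, 80)
obs 6: x=-3 → posterior Inverse-Gamma(21/4, 169/2)
obs 7: x=-5/2 → posterior Inverse-Gamma(23/4, 701/8)
obs 8: x=-1 → posterior Inverse-Gamma(25/4, 705/8)
obs 9: x=-5/2 → posterior Inverse-Gamma(27/4, 365/4)
obs 10: x=-7/2 → posterior Inverse-Gamma(29/4, 779/8)
obs 11: x=-5 → posterior Inverse-Gamma(31/4, 879/8)
obs 12: x=3 → posterior Inverse-Gamma(33/4, 915/8)
obs 13: x=-4 → posterior Inverse-Gamma(35/4, 979/8)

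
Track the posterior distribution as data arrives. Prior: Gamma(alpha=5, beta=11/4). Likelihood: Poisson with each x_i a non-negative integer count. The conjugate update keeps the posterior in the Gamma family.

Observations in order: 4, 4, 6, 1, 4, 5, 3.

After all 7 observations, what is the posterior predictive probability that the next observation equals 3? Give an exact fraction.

314223732944698098071717082838209882165264763112005687296/1483870309808728944293459867559015029179679627633326572307

obs 1: x=4 → posterior Gamma(9, 15/4)
obs 2: x=4 → posterior Gamma(13, 19/4)
obs 3: x=6 → posterior Gamma(19, 23/4)
obs 4: x=1 → posterior Gamma(20, 27/4)
obs 5: x=4 → posterior Gamma(24, 31/4)
obs 6: x=5 → posterior Gamma(29, 35/4)
obs 7: x=3 → posterior Gamma(32, 39/4)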